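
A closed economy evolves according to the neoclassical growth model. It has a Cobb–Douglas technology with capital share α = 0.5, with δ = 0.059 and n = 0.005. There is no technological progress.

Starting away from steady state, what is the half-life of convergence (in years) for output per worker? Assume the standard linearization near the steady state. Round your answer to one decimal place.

about 21.7 years

Near the steady state the convergence rate is λ = (1 − α)(n + δ).
λ = (1 − 0.5) × 0.064 = 0.5 × 0.064 = 0.0320
Half-life = ln 2 / λ = 0.6931 / 0.0320 ≈ 21.66 years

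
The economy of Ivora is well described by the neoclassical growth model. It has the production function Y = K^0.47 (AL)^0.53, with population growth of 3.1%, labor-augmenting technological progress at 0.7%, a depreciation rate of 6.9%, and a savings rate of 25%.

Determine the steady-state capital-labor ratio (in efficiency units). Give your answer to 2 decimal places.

Steady state requires s·f(k) = (n + g + δ)·k, i.e. s·k^α = (n + g + δ)·k.
Rearranging, k^(1−α) = s / (n + g + δ).
k^0.53 = 0.25 / (0.031 + 0.007 + 0.069) = 0.25 / 0.107 = 2.3364
k* = 2.3364^(1/0.53) ≈ 4.9587

k* ≈ 4.96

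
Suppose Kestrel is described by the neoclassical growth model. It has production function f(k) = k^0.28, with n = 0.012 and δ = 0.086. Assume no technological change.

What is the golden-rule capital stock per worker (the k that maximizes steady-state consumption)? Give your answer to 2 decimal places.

The golden rule sets f'(k) = n + δ, i.e. α·k^(α−1) = n + δ.
So k^(1−α) = α / (n + δ) = 0.28 / 0.098 = 2.8571.
k_gold = 2.8571^(1/0.72) ≈ 4.2976

k_gold ≈ 4.30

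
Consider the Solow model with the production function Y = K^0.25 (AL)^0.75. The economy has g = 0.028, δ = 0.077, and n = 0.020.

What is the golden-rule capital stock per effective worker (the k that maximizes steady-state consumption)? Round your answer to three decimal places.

The golden rule sets f'(k) = n + g + δ, i.e. α·k^(α−1) = n + g + δ.
So k^(1−α) = α / (n + g + δ) = 0.25 / 0.125 = 2.0000.
k_gold = 2.0000^(1/0.75) ≈ 2.5198

k_gold ≈ 2.520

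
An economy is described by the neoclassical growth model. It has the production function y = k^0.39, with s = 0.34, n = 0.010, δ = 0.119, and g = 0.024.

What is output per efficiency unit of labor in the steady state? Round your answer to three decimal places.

At the steady state, Δk = 0, so s·k^α = (n + g + δ)·k.
Rearranging, k^(1−α) = s / (n + g + δ).
k^0.61 = 0.34 / (0.010 + 0.024 + 0.119) = 0.34 / 0.153 = 2.2222
k* = 2.2222^(1/0.61) ≈ 3.7025
y* = (k*)^α = 3.7025^0.39 ≈ 1.6661

y* ≈ 1.666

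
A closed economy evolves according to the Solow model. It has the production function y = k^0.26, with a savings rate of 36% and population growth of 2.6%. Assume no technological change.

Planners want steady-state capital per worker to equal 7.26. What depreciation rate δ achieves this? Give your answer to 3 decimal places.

δ ≈ 0.057

In steady state, investment equals break-even investment: s·k^α = (n + δ)·k.
So s / (n + δ) = (k*)^(1−α) = 7.26^0.74 = 4.3360.
Therefore n + δ = s / 4.3360 = 0.36 / 4.3360 = 0.0830, so δ = 0.0830 − 0.026 = 0.0570.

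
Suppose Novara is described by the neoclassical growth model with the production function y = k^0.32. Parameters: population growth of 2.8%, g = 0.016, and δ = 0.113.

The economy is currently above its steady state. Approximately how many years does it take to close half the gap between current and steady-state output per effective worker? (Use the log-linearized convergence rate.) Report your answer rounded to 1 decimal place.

t_½ ≈ 6.5 years

Near the steady state the convergence rate is λ = (1 − α)(n + g + δ).
λ = (1 − 0.32) × 0.157 = 0.68 × 0.157 = 0.10676
Half-life = ln 2 / λ = 0.6931 / 0.10676 ≈ 6.49 years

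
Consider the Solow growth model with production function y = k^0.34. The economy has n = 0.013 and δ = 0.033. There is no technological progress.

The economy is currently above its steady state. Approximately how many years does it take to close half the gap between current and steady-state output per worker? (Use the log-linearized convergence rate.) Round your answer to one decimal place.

about 22.8 years

Near the steady state the convergence rate is λ = (1 − α)(n + δ).
λ = (1 − 0.34) × 0.046 = 0.66 × 0.046 = 0.03036
Half-life = ln 2 / λ = 0.6931 / 0.03036 ≈ 22.83 years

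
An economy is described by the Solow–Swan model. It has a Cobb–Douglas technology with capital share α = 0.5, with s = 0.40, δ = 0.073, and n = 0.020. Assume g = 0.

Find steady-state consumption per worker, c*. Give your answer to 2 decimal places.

At the steady state, Δk = 0, so s·k^α = (n + δ)·k.
Rearranging, k^(1−α) = s / (n + δ).
k^0.5 = 0.40 / (0.020 + 0.073) = 0.40 / 0.093 = 4.3011
k* = 4.3011^(1/0.5) ≈ 18.4995
y* = (k*)^α = 18.4995^0.5 ≈ 4.3011
c* = (1 − s)·y* = (1 − 0.40) × 4.3011 ≈ 2.5807

c* = 2.58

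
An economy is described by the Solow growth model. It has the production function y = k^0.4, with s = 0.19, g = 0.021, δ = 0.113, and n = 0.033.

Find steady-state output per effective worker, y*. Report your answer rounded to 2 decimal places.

y* = 1.09

In steady state, investment equals break-even investment: s·k^α = (n + g + δ)·k.
Rearranging, k^(1−α) = s / (n + g + δ).
k^0.6 = 0.19 / (0.033 + 0.021 + 0.113) = 0.19 / 0.167 = 1.1377
k* = 1.1377^(1/0.6) ≈ 1.2399
y* = (k*)^α = 1.2399^0.4 ≈ 1.0898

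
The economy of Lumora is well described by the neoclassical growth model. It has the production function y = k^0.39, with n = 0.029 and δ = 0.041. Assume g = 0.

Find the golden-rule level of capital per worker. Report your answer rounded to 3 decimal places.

The golden rule sets f'(k) = n + δ, i.e. α·k^(α−1) = n + δ.
So k^(1−α) = α / (n + δ) = 0.39 / 0.070 = 5.5714.
k_gold = 5.5714^(1/0.61) ≈ 16.7068

k_gold ≈ 16.707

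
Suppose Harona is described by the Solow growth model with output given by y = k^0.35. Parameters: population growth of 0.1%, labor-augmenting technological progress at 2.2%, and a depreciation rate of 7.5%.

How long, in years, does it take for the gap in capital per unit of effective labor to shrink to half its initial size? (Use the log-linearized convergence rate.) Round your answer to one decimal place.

half-life ≈ 10.9 years

Near the steady state the convergence rate is λ = (1 − α)(n + g + δ).
λ = (1 − 0.35) × 0.098 = 0.65 × 0.098 = 0.0637
Half-life = ln 2 / λ = 0.6931 / 0.0637 ≈ 10.88 years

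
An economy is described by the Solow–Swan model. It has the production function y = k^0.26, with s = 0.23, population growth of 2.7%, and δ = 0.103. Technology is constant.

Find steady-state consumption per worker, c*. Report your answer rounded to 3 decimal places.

c* = 0.941

In steady state, investment equals break-even investment: s·k^α = (n + δ)·k.
Dividing both sides by k: k^(1−α) = s / (n + δ).
k^0.74 = 0.23 / (0.027 + 0.103) = 0.23 / 0.130 = 1.7692
k* = 1.7692^(1/0.74) ≈ 2.1619
y* = (k*)^α = 2.1619^0.26 ≈ 1.2220
c* = (1 − s)·y* = (1 − 0.23) × 1.2220 ≈ 0.9409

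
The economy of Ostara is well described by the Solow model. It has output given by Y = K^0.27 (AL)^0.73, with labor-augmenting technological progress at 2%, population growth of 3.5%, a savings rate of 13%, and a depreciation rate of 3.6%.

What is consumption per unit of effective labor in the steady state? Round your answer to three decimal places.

c* ≈ 0.993

At the steady state, Δk = 0, so s·k^α = (n + g + δ)·k.
Dividing both sides by k: k^(1−α) = s / (n + g + δ).
k^0.73 = 0.13 / (0.035 + 0.020 + 0.036) = 0.13 / 0.091 = 1.4286
k* = 1.4286^(1/0.73) ≈ 1.6301
y* = (k*)^α = 1.6301^0.27 ≈ 1.1410
c* = (1 − s)·y* = (1 − 0.13) × 1.1410 ≈ 0.9927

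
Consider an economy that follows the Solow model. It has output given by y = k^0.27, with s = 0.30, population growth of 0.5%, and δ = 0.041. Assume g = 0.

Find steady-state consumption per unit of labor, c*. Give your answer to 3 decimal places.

At the steady state, Δk = 0, so s·k^α = (n + δ)·k.
Dividing both sides by k: k^(1−α) = s / (n + δ).
k^0.73 = 0.30 / (0.005 + 0.041) = 0.30 / 0.046 = 6.5217
k* = 6.5217^(1/0.73) ≈ 13.0486
y* = (k*)^α = 13.0486^0.27 ≈ 2.0008
c* = (1 − s)·y* = (1 − 0.30) × 2.0008 ≈ 1.4006

c* ≈ 1.401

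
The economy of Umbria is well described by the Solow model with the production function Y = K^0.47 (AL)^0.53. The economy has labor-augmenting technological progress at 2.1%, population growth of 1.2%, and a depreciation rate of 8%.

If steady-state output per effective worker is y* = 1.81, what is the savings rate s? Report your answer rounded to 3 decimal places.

At the steady state, Δk = 0, so s·k^α = (n + g + δ)·k.
Since y* = [s/(n + g + δ)]^(α/(1−α)), we have s/(n + g + δ) = (y*)^((1−α)/α) = 1.81^1.1277 = 1.9525.
Therefore s = 1.9525 × (n + g + δ) = 1.9525 × 0.113 = 0.2206.

s ≈ 0.221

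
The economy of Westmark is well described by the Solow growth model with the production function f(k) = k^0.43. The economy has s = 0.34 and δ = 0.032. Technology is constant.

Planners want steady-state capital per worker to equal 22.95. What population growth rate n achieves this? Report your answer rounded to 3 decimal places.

Steady state requires s·f(k) = (n + δ)·k, i.e. s·k^α = (n + δ)·k.
So s / (n + δ) = (k*)^(1−α) = 22.95^0.57 = 5.9655.
Therefore n + δ = s / 5.9655 = 0.34 / 5.9655 = 0.0570, so n = 0.0570 − 0.032 = 0.0250.

n ≈ 0.025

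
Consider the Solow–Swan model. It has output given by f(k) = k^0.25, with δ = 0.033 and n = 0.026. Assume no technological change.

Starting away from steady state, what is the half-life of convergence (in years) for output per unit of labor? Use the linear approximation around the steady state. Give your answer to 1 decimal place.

Near the steady state the convergence rate is λ = (1 − α)(n + δ).
λ = (1 − 0.25) × 0.059 = 0.75 × 0.059 = 0.04425
Half-life = ln 2 / λ = 0.6931 / 0.04425 ≈ 15.66 years

half-life ≈ 15.7 years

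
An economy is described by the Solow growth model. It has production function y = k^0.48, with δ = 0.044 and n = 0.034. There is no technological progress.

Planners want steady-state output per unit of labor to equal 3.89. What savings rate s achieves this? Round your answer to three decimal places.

s ≈ 0.340

At the steady state, Δk = 0, so s·k^α = (n + δ)·k.
Since y* = [s/(n + δ)]^(α/(1−α)), we have s/(n + δ) = (y*)^((1−α)/α) = 3.89^1.0833 = 4.3560.
Therefore s = 4.3560 × (n + δ) = 4.3560 × 0.078 = 0.3398.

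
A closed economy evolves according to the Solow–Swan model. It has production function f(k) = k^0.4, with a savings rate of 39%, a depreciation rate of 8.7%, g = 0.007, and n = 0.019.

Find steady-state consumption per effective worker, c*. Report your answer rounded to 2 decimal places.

c* ≈ 1.39

In steady state, investment equals break-even investment: s·k^α = (n + g + δ)·k.
Rearranging, k^(1−α) = s / (n + g + δ).
k^0.6 = 0.39 / (0.019 + 0.007 + 0.087) = 0.39 / 0.113 = 3.4513
k* = 3.4513^(1/0.6) ≈ 7.8820
y* = (k*)^α = 7.8820^0.4 ≈ 2.2838
c* = (1 − s)·y* = (1 − 0.39) × 2.2838 ≈ 1.3931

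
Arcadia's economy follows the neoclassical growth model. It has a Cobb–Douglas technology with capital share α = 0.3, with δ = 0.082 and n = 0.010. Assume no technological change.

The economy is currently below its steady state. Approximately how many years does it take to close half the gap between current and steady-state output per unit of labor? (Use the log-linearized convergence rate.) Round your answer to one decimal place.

half-life ≈ 10.8 years

Near the steady state the convergence rate is λ = (1 − α)(n + δ).
λ = (1 − 0.3) × 0.092 = 0.7 × 0.092 = 0.0644
Half-life = ln 2 / λ = 0.6931 / 0.0644 ≈ 10.76 years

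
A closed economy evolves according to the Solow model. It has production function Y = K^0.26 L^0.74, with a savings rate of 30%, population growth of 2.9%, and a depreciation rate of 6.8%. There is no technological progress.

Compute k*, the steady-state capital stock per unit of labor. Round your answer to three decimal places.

k* = 4.599

In steady state, investment equals break-even investment: s·k^α = (n + δ)·k.
Rearranging, k^(1−α) = s / (n + δ).
k^0.74 = 0.30 / (0.029 + 0.068) = 0.30 / 0.097 = 3.0928
k* = 3.0928^(1/0.74) ≈ 4.5987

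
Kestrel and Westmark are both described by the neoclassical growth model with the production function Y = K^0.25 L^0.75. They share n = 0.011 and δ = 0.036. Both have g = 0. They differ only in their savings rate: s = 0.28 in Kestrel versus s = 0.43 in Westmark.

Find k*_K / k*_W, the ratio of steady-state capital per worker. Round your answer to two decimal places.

Steady-state k* = [s/(n + δ)]^(1/(1−α)), so the ratio is [ (s_K/(n + δ)_K) / (s_W/(n + δ)_W) ]^1.3333.
s_K/(n + δ)_K = 0.28/0.047 = 5.9574; s_W/(n + δ)_W = 0.43/0.047 = 9.1489.
Ratio = (5.9574/9.1489)^1.3333 = 0.6512^1.3333 ≈ 0.5644

ratio ≈ 0.56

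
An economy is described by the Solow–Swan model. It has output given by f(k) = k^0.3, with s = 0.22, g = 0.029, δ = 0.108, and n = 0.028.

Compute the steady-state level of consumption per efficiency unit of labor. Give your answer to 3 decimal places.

Steady state requires s·f(k) = (n + g + δ)·k, i.e. s·k^α = (n + g + δ)·k.
Rearranging, k^(1−α) = s / (n + g + δ).
k^0.7 = 0.22 / (0.028 + 0.029 + 0.108) = 0.22 / 0.165 = 1.3333
k* = 1.3333^(1/0.7) ≈ 1.5082
y* = (k*)^α = 1.5082^0.3 ≈ 1.1312
c* = (1 − s)·y* = (1 − 0.22) × 1.1312 ≈ 0.8823

c* ≈ 0.882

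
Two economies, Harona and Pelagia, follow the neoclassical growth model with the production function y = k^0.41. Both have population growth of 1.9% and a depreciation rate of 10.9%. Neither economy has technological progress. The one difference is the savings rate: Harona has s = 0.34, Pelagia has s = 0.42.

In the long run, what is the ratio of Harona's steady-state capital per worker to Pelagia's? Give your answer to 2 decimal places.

Steady-state k* = [s/(n + δ)]^(1/(1−α)), so the ratio is [ (s_H/(n + δ)_H) / (s_P/(n + δ)_P) ]^1.6949.
s_H/(n + δ)_H = 0.34/0.128 = 2.6563; s_P/(n + δ)_P = 0.42/0.128 = 3.2813.
Ratio = (2.6563/3.2813)^1.6949 = 0.8095^1.6949 ≈ 0.6989

k*_H / k*_P ≈ 0.70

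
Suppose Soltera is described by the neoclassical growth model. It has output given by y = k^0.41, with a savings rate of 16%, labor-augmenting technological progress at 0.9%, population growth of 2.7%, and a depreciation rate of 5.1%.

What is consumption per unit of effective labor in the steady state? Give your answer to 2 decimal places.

At the steady state, Δk = 0, so s·k^α = (n + g + δ)·k.
Dividing both sides by k: k^(1−α) = s / (n + g + δ).
k^0.59 = 0.16 / (0.027 + 0.009 + 0.051) = 0.16 / 0.087 = 1.8391
k* = 1.8391^(1/0.59) ≈ 2.8086
y* = (k*)^α = 2.8086^0.41 ≈ 1.5271
c* = (1 − s)·y* = (1 − 0.16) × 1.5271 ≈ 1.2828

c* = 1.28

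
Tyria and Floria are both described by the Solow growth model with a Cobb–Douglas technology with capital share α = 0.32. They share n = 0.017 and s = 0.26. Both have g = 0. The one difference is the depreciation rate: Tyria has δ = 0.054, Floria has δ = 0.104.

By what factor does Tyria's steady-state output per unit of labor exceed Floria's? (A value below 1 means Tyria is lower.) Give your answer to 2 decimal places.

Steady-state y* = [s/(n + δ)]^(α/(1−α)), so the ratio is [ (s_T/(n + δ)_T) / (s_F/(n + δ)_F) ]^0.4706.
s_T/(n + δ)_T = 0.26/0.071 = 3.6620; s_F/(n + δ)_F = 0.26/0.121 = 2.1488.
Ratio = (3.6620/2.1488)^0.4706 = 1.7042^0.4706 ≈ 1.2851

y*_T / y*_F ≈ 1.29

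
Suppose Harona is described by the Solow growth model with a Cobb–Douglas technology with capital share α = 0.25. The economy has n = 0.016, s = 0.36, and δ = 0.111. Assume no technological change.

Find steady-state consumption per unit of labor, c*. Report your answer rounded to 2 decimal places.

Steady state requires s·f(k) = (n + δ)·k, i.e. s·k^α = (n + δ)·k.
Dividing both sides by k: k^(1−α) = s / (n + δ).
k^0.75 = 0.36 / (0.016 + 0.111) = 0.36 / 0.127 = 2.8346
k* = 2.8346^(1/0.75) ≈ 4.0116
y* = (k*)^α = 4.0116^0.25 ≈ 1.4152
c* = (1 − s)·y* = (1 − 0.36) × 1.4152 ≈ 0.9057

c* = 0.91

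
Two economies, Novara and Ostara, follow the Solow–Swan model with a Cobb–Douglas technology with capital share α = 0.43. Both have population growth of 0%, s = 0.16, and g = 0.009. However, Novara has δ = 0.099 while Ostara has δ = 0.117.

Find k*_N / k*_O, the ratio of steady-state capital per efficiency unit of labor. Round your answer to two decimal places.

ratio ≈ 1.31

Steady-state k* = [s/(n + g + δ)]^(1/(1−α)), so the ratio is [ (s_N/(n + g + δ)_N) / (s_O/(n + g + δ)_O) ]^1.7544.
s_N/(n + g + δ)_N = 0.16/0.108 = 1.4815; s_O/(n + g + δ)_O = 0.16/0.126 = 1.2698.
Ratio = (1.4815/1.2698)^1.7544 = 1.1667^1.7544 ≈ 1.3106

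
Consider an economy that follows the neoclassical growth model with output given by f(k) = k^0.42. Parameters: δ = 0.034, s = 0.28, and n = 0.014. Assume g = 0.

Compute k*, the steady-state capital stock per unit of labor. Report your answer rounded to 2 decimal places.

At the steady state, Δk = 0, so s·k^α = (n + δ)·k.
Dividing both sides by k: k^(1−α) = s / (n + δ).
k^0.58 = 0.28 / (0.014 + 0.034) = 0.28 / 0.048 = 5.8333
k* = 5.8333^(1/0.58) ≈ 20.9190

k* = 20.92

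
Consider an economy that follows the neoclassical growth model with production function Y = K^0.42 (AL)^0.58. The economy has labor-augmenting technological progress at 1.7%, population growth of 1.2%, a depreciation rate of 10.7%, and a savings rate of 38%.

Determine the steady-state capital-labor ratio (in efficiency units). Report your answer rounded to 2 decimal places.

Steady state requires s·f(k) = (n + g + δ)·k, i.e. s·k^α = (n + g + δ)·k.
Rearranging, k^(1−α) = s / (n + g + δ).
k^0.58 = 0.38 / (0.012 + 0.017 + 0.107) = 0.38 / 0.136 = 2.7941
k* = 2.7941^(1/0.58) ≈ 5.8801

k* = 5.88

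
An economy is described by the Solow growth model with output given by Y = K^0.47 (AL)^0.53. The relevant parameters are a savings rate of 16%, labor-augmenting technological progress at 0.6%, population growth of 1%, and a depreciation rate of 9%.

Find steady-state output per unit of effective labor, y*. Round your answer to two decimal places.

Steady state requires s·f(k) = (n + g + δ)·k, i.e. s·k^α = (n + g + δ)·k.
Rearranging, k^(1−α) = s / (n + g + δ).
k^0.53 = 0.16 / (0.010 + 0.006 + 0.090) = 0.16 / 0.106 = 1.5094
k* = 1.5094^(1/0.53) ≈ 2.1745
y* = (k*)^α = 2.1745^0.47 ≈ 1.4407

y* = 1.44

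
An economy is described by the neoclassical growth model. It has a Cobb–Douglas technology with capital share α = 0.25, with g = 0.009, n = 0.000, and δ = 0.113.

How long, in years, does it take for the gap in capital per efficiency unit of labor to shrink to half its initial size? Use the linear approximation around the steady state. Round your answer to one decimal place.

t_½ ≈ 7.6 years

Near the steady state the convergence rate is λ = (1 − α)(n + g + δ).
λ = (1 − 0.25) × 0.122 = 0.75 × 0.122 = 0.0915
Half-life = ln 2 / λ = 0.6931 / 0.0915 ≈ 7.57 years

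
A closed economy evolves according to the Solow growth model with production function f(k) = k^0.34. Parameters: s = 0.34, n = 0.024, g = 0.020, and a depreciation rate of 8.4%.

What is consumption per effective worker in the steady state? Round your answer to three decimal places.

In steady state, investment equals break-even investment: s·k^α = (n + g + δ)·k.
Dividing both sides by k: k^(1−α) = s / (n + g + δ).
k^0.66 = 0.34 / (0.024 + 0.020 + 0.084) = 0.34 / 0.128 = 2.6563
k* = 2.6563^(1/0.66) ≈ 4.3938
y* = (k*)^α = 4.3938^0.34 ≈ 1.6541
c* = (1 − s)·y* = (1 − 0.34) × 1.6541 ≈ 1.0917

c* ≈ 1.092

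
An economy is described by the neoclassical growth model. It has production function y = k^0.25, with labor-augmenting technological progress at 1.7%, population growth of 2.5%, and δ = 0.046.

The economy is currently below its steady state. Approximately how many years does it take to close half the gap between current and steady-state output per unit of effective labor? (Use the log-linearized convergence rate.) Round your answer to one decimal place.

t_½ ≈ 10.5 years

Near the steady state the convergence rate is λ = (1 − α)(n + g + δ).
λ = (1 − 0.25) × 0.088 = 0.75 × 0.088 = 0.0660
Half-life = ln 2 / λ = 0.6931 / 0.0660 ≈ 10.50 years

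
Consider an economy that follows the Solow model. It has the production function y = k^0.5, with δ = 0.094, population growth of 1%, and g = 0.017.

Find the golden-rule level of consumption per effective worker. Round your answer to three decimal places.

c_gold ≈ 2.066

At the golden rule, f'(k) = n + g + δ, so α·k^(α−1) = n + g + δ and k_gold = (α/(n + g + δ))^(1/(1−α)).
k_gold = (0.5/0.121)^(1/0.5) = 4.1322^2 ≈ 17.0751
c_gold = f(k_gold) − (n + g + δ)·k_gold = 4.1322 − 0.121×17.0751 ≈ 2.0661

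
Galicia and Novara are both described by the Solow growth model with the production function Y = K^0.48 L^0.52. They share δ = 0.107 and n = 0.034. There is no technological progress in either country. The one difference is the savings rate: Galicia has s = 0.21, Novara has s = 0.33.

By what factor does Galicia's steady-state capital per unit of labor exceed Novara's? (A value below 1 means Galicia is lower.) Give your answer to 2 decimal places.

Steady-state k* = [s/(n + δ)]^(1/(1−α)), so the ratio is [ (s_G/(n + δ)_G) / (s_N/(n + δ)_N) ]^1.9231.
s_G/(n + δ)_G = 0.21/0.141 = 1.4894; s_N/(n + δ)_N = 0.33/0.141 = 2.3404.
Ratio = (1.4894/2.3404)^1.9231 = 0.6364^1.9231 ≈ 0.4193

k*_G / k*_N ≈ 0.42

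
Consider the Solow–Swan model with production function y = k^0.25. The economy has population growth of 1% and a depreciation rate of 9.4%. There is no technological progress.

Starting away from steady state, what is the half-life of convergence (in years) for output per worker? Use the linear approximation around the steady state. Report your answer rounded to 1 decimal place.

Near the steady state the convergence rate is λ = (1 − α)(n + δ).
λ = (1 − 0.25) × 0.104 = 0.75 × 0.104 = 0.0780
Half-life = ln 2 / λ = 0.6931 / 0.0780 ≈ 8.89 years

half-life ≈ 8.9 years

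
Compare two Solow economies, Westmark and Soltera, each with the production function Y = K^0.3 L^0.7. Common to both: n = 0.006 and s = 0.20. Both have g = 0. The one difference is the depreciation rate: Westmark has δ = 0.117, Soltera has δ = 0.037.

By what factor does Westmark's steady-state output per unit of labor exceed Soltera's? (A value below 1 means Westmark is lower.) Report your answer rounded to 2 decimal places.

ratio ≈ 0.64

Steady-state y* = [s/(n + δ)]^(α/(1−α)), so the ratio is [ (s_W/(n + δ)_W) / (s_S/(n + δ)_S) ]^0.4286.
s_W/(n + δ)_W = 0.20/0.123 = 1.6260; s_S/(n + δ)_S = 0.20/0.043 = 4.6512.
Ratio = (1.6260/4.6512)^0.4286 = 0.3496^0.4286 ≈ 0.6373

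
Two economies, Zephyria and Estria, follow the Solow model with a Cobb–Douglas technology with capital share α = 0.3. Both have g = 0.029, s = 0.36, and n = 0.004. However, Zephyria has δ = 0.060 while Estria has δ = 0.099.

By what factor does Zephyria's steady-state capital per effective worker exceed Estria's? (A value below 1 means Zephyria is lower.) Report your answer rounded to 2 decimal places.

ratio ≈ 1.65

Steady-state k* = [s/(n + g + δ)]^(1/(1−α)), so the ratio is [ (s_Z/(n + g + δ)_Z) / (s_E/(n + g + δ)_E) ]^1.4286.
s_Z/(n + g + δ)_Z = 0.36/0.093 = 3.8710; s_E/(n + g + δ)_E = 0.36/0.132 = 2.7273.
Ratio = (3.8710/2.7273)^1.4286 = 1.4194^1.4286 ≈ 1.6493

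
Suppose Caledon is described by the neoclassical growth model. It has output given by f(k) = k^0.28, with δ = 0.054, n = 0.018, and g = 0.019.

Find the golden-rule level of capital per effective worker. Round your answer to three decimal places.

The golden rule sets f'(k) = n + g + δ, i.e. α·k^(α−1) = n + g + δ.
So k^(1−α) = α / (n + g + δ) = 0.28 / 0.091 = 3.0769.
k_gold = 3.0769^(1/0.72) ≈ 4.7636

k_gold ≈ 4.764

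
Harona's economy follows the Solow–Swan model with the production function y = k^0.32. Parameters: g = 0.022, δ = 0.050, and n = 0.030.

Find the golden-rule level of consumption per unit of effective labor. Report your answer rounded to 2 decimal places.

c_gold ≈ 1.16

At the golden rule, f'(k) = n + g + δ, so α·k^(α−1) = n + g + δ and k_gold = (α/(n + g + δ))^(1/(1−α)).
k_gold = (0.32/0.102)^(1/0.68) = 3.1373^1.4706 ≈ 5.3732
c_gold = f(k_gold) − (n + g + δ)·k_gold = 1.7127 − 0.102×5.3732 ≈ 1.1646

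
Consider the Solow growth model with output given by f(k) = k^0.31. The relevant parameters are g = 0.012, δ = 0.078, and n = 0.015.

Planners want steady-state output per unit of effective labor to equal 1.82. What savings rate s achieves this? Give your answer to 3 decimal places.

In steady state, investment equals break-even investment: s·k^α = (n + g + δ)·k.
Since y* = [s/(n + g + δ)]^(α/(1−α)), we have s/(n + g + δ) = (y*)^((1−α)/α) = 1.82^2.2258 = 3.7920.
Therefore s = 3.7920 × (n + g + δ) = 3.7920 × 0.105 = 0.3982.

s ≈ 0.398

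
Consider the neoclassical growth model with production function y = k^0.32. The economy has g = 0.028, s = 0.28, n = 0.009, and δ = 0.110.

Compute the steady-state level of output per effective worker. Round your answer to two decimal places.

Steady state requires s·f(k) = (n + g + δ)·k, i.e. s·k^α = (n + g + δ)·k.
Dividing both sides by k: k^(1−α) = s / (n + g + δ).
k^0.68 = 0.28 / (0.009 + 0.028 + 0.110) = 0.28 / 0.147 = 1.9048
k* = 1.9048^(1/0.68) ≈ 2.5795
y* = (k*)^α = 2.5795^0.32 ≈ 1.3542

y* ≈ 1.35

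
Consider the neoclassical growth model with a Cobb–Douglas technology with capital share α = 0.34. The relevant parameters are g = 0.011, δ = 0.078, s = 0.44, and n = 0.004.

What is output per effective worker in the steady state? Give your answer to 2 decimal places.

At the steady state, Δk = 0, so s·k^α = (n + g + δ)·k.
Dividing both sides by k: k^(1−α) = s / (n + g + δ).
k^0.66 = 0.44 / (0.004 + 0.011 + 0.078) = 0.44 / 0.093 = 4.7312
k* = 4.7312^(1/0.66) ≈ 10.5362
y* = (k*)^α = 10.5362^0.34 ≈ 2.2270

y* = 2.23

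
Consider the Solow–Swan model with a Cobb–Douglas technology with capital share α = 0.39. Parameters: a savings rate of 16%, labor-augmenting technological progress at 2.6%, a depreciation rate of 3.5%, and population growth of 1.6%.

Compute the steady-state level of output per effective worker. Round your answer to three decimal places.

In steady state, investment equals break-even investment: s·k^α = (n + g + δ)·k.
Rearranging, k^(1−α) = s / (n + g + δ).
k^0.61 = 0.16 / (0.016 + 0.026 + 0.035) = 0.16 / 0.077 = 2.0779
k* = 2.0779^(1/0.61) ≈ 3.3166
y* = (k*)^α = 3.3166^0.39 ≈ 1.5961

y* = 1.596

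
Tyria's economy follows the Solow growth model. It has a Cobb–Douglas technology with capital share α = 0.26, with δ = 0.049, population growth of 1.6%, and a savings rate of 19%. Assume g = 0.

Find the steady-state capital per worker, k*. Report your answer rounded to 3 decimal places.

k* = 4.261

In steady state, investment equals break-even investment: s·k^α = (n + δ)·k.
Rearranging, k^(1−α) = s / (n + δ).
k^0.74 = 0.19 / (0.016 + 0.049) = 0.19 / 0.065 = 2.9231
k* = 2.9231^(1/0.74) ≈ 4.2611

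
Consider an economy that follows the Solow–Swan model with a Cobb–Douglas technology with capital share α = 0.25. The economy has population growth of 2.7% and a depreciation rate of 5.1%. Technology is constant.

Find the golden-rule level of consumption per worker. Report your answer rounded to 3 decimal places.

c_gold ≈ 1.106

At the golden rule, f'(k) = n + δ, so α·k^(α−1) = n + δ and k_gold = (α/(n + δ))^(1/(1−α)).
k_gold = (0.25/0.078)^(1/0.75) = 3.2051^1.3333 ≈ 4.7254
c_gold = f(k_gold) − (n + δ)·k_gold = 1.4744 − 0.078×4.7254 ≈ 1.1058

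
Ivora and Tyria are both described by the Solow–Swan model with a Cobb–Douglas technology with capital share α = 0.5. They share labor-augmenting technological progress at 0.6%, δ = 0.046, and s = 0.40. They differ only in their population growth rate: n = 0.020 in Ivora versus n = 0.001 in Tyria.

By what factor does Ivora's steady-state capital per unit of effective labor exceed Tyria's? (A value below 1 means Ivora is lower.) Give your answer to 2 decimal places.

Steady-state k* = [s/(n + g + δ)]^(1/(1−α)), so the ratio is [ (s_I/(n + g + δ)_I) / (s_T/(n + g + δ)_T) ]^2.
s_I/(n + g + δ)_I = 0.40/0.072 = 5.5556; s_T/(n + g + δ)_T = 0.40/0.053 = 7.5472.
Ratio = (5.5556/7.5472)^2 = 0.7361^2 ≈ 0.5418

k*_I / k*_T ≈ 0.54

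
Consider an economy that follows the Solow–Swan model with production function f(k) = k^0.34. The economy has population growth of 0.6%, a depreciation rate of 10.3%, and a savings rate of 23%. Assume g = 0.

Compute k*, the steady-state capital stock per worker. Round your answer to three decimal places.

In steady state, investment equals break-even investment: s·k^α = (n + δ)·k.
Rearranging, k^(1−α) = s / (n + δ).
k^0.66 = 0.23 / (0.006 + 0.103) = 0.23 / 0.109 = 2.1101
k* = 2.1101^(1/0.66) ≈ 3.1000

k* ≈ 3.100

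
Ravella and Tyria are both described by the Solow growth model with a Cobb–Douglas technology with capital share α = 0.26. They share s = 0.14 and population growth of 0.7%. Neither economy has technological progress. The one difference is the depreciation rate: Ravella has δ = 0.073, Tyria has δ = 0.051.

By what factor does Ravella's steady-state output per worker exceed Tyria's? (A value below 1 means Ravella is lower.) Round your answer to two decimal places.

ratio ≈ 0.89

Steady-state y* = [s/(n + δ)]^(α/(1−α)), so the ratio is [ (s_R/(n + δ)_R) / (s_T/(n + δ)_T) ]^0.3514.
s_R/(n + δ)_R = 0.14/0.080 = 1.7500; s_T/(n + δ)_T = 0.14/0.058 = 2.4138.
Ratio = (1.7500/2.4138)^0.3514 = 0.7250^0.3514 ≈ 0.8931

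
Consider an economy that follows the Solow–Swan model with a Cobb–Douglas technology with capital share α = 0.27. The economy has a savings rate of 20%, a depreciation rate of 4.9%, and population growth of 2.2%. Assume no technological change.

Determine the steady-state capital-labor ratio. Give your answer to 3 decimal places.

k* = 4.132

In steady state, investment equals break-even investment: s·k^α = (n + δ)·k.
Rearranging, k^(1−α) = s / (n + δ).
k^0.73 = 0.20 / (0.022 + 0.049) = 0.20 / 0.071 = 2.8169
k* = 2.8169^(1/0.73) ≈ 4.1317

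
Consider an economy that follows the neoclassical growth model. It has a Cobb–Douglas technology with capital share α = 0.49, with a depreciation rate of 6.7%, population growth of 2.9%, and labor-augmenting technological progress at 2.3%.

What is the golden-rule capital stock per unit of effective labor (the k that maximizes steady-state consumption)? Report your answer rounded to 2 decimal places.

k_gold ≈ 16.04

The golden rule sets f'(k) = n + g + δ, i.e. α·k^(α−1) = n + g + δ.
So k^(1−α) = α / (n + g + δ) = 0.49 / 0.119 = 4.1176.
k_gold = 4.1176^(1/0.51) ≈ 16.0393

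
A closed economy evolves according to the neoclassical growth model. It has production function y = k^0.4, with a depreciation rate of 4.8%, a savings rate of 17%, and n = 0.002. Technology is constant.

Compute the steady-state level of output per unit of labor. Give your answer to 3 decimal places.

y* ≈ 2.261

In steady state, investment equals break-even investment: s·k^α = (n + δ)·k.
Rearranging, k^(1−α) = s / (n + δ).
k^0.6 = 0.17 / (0.002 + 0.048) = 0.17 / 0.050 = 3.4000
k* = 3.4000^(1/0.6) ≈ 7.6877
y* = (k*)^α = 7.6877^0.4 ≈ 2.2611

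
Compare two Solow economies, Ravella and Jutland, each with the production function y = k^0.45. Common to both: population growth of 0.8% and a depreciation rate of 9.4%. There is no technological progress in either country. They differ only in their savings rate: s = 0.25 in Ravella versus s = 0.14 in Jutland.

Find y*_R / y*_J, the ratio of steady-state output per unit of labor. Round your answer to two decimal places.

Steady-state y* = [s/(n + δ)]^(α/(1−α)), so the ratio is [ (s_R/(n + δ)_R) / (s_J/(n + δ)_J) ]^0.8182.
s_R/(n + δ)_R = 0.25/0.102 = 2.4510; s_J/(n + δ)_J = 0.14/0.102 = 1.3725.
Ratio = (2.4510/1.3725)^0.8182 = 1.7858^0.8182 ≈ 1.6071

y*_R / y*_J ≈ 1.61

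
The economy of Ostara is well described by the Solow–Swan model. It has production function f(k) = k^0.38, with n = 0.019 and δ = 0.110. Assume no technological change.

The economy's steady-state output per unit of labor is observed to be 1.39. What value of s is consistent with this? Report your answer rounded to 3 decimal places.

s ≈ 0.221

Steady state requires s·f(k) = (n + δ)·k, i.e. s·k^α = (n + δ)·k.
Since y* = [s/(n + δ)]^(α/(1−α)), we have s/(n + δ) = (y*)^((1−α)/α) = 1.39^1.6316 = 1.7114.
Therefore s = 1.7114 × (n + δ) = 1.7114 × 0.129 = 0.2208.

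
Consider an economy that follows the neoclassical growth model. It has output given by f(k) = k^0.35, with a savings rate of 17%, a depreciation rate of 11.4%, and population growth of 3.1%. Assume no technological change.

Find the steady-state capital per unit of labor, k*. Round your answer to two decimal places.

At the steady state, Δk = 0, so s·k^α = (n + δ)·k.
Rearranging, k^(1−α) = s / (n + δ).
k^0.65 = 0.17 / (0.031 + 0.114) = 0.17 / 0.145 = 1.1724
k* = 1.1724^(1/0.65) ≈ 1.2772

k* ≈ 1.28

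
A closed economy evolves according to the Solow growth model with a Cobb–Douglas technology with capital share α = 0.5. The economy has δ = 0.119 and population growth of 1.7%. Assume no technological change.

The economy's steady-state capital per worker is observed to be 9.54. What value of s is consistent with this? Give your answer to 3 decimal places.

Steady state requires s·f(k) = (n + δ)·k, i.e. s·k^α = (n + δ)·k.
So s / (n + δ) = (k*)^(1−α) = 9.54^0.5 = 3.0887.
Therefore s = 3.0887 × (n + δ) = 3.0887 × 0.136 = 0.4201.

s ≈ 0.420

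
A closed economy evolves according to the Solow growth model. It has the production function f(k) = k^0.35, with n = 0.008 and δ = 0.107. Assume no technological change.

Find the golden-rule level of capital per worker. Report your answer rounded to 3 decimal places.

The golden rule sets f'(k) = n + δ, i.e. α·k^(α−1) = n + δ.
So k^(1−α) = α / (n + δ) = 0.35 / 0.115 = 3.0435.
k_gold = 3.0435^(1/0.65) ≈ 5.5418

k_gold ≈ 5.542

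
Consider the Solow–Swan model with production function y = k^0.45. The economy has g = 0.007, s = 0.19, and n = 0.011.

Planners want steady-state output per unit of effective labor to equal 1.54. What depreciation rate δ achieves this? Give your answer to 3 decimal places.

At the steady state, Δk = 0, so s·k^α = (n + g + δ)·k.
Since y* = [s/(n + g + δ)]^(α/(1−α)), we have s/(n + g + δ) = (y*)^((1−α)/α) = 1.54^1.2222 = 1.6951.
Therefore n + g + δ = s / 1.6951 = 0.19 / 1.6951 = 0.1121, so δ = 0.1121 − 0.018 = 0.0941.

δ ≈ 0.094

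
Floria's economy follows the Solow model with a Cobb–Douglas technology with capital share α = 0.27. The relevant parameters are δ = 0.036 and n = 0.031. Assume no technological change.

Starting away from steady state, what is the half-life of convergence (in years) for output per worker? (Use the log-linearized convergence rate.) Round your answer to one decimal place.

t_½ ≈ 14.2 years

Near the steady state the convergence rate is λ = (1 − α)(n + δ).
λ = (1 − 0.27) × 0.067 = 0.73 × 0.067 = 0.04891
Half-life = ln 2 / λ = 0.6931 / 0.04891 ≈ 14.17 years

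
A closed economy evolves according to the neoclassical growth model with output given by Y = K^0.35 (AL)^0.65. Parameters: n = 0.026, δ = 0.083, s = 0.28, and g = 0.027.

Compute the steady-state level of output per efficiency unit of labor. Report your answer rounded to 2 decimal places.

y* ≈ 1.48

In steady state, investment equals break-even investment: s·k^α = (n + g + δ)·k.
Dividing both sides by k: k^(1−α) = s / (n + g + δ).
k^0.65 = 0.28 / (0.026 + 0.027 + 0.083) = 0.28 / 0.136 = 2.0588
k* = 2.0588^(1/0.65) ≈ 3.0373
y* = (k*)^α = 3.0373^0.35 ≈ 1.4753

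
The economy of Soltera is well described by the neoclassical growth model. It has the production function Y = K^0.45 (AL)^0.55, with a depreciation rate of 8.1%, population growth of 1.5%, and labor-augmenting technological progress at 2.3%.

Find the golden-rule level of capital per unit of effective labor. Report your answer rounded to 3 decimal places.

The golden rule sets f'(k) = n + g + δ, i.e. α·k^(α−1) = n + g + δ.
So k^(1−α) = α / (n + g + δ) = 0.45 / 0.119 = 3.7815.
k_gold = 3.7815^(1/0.55) ≈ 11.2279

k_gold ≈ 11.228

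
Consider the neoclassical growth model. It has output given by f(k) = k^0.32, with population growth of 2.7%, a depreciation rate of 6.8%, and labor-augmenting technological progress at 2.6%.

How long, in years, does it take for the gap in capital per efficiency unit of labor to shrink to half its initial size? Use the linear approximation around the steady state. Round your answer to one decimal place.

half-life ≈ 8.4 years

Near the steady state the convergence rate is λ = (1 − α)(n + g + δ).
λ = (1 − 0.32) × 0.121 = 0.68 × 0.121 = 0.08228
Half-life = ln 2 / λ = 0.6931 / 0.08228 ≈ 8.42 years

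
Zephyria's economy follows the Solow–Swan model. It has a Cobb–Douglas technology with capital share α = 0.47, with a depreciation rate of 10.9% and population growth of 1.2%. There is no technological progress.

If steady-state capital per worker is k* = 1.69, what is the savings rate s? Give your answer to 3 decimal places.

s ≈ 0.160

At the steady state, Δk = 0, so s·k^α = (n + δ)·k.
So s / (n + δ) = (k*)^(1−α) = 1.69^0.53 = 1.3206.
Therefore s = 1.3206 × (n + δ) = 1.3206 × 0.121 = 0.1598.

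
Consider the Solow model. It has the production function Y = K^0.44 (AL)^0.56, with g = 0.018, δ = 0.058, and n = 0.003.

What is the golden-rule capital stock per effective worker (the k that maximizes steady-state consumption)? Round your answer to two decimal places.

k_gold ≈ 21.47

The golden rule sets f'(k) = n + g + δ, i.e. α·k^(α−1) = n + g + δ.
So k^(1−α) = α / (n + g + δ) = 0.44 / 0.079 = 5.5696.
k_gold = 5.5696^(1/0.56) ≈ 21.4698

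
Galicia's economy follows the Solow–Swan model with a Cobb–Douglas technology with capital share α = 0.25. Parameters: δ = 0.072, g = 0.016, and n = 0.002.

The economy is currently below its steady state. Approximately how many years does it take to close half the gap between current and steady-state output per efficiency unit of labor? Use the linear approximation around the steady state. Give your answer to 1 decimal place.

t_½ ≈ 10.3 years

Near the steady state the convergence rate is λ = (1 − α)(n + g + δ).
λ = (1 − 0.25) × 0.090 = 0.75 × 0.090 = 0.0675
Half-life = ln 2 / λ = 0.6931 / 0.0675 ≈ 10.27 years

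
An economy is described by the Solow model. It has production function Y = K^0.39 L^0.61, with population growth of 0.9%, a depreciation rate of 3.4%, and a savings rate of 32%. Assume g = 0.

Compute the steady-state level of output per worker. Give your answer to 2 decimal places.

In steady state, investment equals break-even investment: s·k^α = (n + δ)·k.
Dividing both sides by k: k^(1−α) = s / (n + δ).
k^0.61 = 0.32 / (0.009 + 0.034) = 0.32 / 0.043 = 7.4419
k* = 7.4419^(1/0.61) ≈ 26.8528
y* = (k*)^α = 26.8528^0.39 ≈ 3.6083

y* = 3.61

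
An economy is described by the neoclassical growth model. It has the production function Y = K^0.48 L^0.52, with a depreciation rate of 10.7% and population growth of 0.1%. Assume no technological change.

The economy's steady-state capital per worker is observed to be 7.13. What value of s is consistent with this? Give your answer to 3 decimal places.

In steady state, investment equals break-even investment: s·k^α = (n + δ)·k.
So s / (n + δ) = (k*)^(1−α) = 7.13^0.52 = 2.7772.
Therefore s = 2.7772 × (n + δ) = 2.7772 × 0.108 = 0.2999.

s ≈ 0.300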